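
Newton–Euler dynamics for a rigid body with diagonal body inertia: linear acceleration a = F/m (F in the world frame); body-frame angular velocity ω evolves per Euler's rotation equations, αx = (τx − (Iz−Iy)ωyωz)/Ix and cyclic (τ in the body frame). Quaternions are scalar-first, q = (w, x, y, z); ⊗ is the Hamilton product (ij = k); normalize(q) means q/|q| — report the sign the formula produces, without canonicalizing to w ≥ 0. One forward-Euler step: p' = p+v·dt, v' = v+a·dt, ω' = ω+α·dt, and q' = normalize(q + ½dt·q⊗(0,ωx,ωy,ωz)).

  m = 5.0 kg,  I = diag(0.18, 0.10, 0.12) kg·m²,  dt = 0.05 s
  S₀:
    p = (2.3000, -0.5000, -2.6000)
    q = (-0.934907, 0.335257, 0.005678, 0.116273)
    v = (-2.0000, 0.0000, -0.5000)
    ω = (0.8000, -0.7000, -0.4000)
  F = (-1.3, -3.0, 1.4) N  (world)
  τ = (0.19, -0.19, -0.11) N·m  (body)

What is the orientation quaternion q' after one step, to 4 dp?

Hamilton product q⊗(0,ω) = (-0.2177218, -0.6688057, 0.8815561, 0.1347405)
q + ½dt·q⊗(0,ω), renormalized = (-0.9400, 0.3184, 0.0277, 0.1196)

q' = (-0.9400, 0.3184, 0.0277, 0.1196)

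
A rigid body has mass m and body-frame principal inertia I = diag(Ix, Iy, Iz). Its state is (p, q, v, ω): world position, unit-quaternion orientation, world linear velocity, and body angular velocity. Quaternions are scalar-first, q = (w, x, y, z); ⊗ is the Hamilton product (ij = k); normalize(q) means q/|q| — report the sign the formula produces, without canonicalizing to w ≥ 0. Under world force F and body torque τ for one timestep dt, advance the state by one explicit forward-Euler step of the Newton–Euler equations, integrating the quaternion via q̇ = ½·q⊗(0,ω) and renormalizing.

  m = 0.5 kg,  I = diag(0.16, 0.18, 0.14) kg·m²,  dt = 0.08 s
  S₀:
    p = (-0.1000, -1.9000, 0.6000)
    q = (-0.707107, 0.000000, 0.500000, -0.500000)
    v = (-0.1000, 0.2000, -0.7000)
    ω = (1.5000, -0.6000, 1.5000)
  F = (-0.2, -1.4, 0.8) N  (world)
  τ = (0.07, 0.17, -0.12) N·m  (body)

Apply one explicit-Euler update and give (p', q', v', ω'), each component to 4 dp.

linear accel F/m = (-0.4000, -2.8000, 1.6000)
p + v·dt = (-0.1080, -1.8840, 0.5440)
v' = v + a·dt = (-0.1320, -0.0240, -0.5720)
gyro term ω×Iω = (0.0360, 0.0450, -0.0180)
(τ − ω×Iω)/I = (0.2125, 0.6944, -0.7286)
ω + α·dt = (1.5170, -0.5444, 1.4417)
Hamilton product q⊗(0,ω) = (1.0500000, -0.6106605, -0.3257358, -1.8106605)
q + ½dt·q⊗(0,ω), renormalized = (-0.6625, -0.0243, 0.4851, -0.5702)

p' = (-0.1080, -1.8840, 0.5440)
q' = (-0.6625, -0.0243, 0.4851, -0.5702)
v' = (-0.1320, -0.0240, -0.5720)
ω' = (1.5170, -0.5444, 1.4417)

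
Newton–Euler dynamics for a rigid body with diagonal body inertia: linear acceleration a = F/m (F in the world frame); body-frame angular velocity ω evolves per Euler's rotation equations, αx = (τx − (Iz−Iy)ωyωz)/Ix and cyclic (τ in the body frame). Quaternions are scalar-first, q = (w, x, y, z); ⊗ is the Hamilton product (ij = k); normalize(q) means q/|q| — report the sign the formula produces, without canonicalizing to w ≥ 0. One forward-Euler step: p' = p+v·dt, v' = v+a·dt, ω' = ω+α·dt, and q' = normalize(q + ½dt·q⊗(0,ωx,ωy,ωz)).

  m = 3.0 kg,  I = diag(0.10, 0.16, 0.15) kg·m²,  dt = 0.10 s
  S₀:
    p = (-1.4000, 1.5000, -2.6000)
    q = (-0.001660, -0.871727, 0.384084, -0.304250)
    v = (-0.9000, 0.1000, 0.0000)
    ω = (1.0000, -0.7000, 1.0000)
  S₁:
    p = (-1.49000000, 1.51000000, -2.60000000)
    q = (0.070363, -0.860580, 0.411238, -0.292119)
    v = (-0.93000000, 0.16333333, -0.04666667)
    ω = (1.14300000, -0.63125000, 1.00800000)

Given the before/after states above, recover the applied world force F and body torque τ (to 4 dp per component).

Δω = ω₁−ω₀ = (0.14300000, 0.06875000, 0.00800000)
ω₀×(Iω₀) = (0.0070, -0.0500, -0.0420)
I·α + gyro = (0.1500, 0.0600, -0.0300)
velocity change Δv = (-0.03000000, 0.06333333, -0.04666667)
m·(v₁−v₀)/dt = (-0.9000, 1.9000, -1.4000)

F = (-0.9000, 1.9000, -1.4000)
τ = (0.1500, 0.0600, -0.0300)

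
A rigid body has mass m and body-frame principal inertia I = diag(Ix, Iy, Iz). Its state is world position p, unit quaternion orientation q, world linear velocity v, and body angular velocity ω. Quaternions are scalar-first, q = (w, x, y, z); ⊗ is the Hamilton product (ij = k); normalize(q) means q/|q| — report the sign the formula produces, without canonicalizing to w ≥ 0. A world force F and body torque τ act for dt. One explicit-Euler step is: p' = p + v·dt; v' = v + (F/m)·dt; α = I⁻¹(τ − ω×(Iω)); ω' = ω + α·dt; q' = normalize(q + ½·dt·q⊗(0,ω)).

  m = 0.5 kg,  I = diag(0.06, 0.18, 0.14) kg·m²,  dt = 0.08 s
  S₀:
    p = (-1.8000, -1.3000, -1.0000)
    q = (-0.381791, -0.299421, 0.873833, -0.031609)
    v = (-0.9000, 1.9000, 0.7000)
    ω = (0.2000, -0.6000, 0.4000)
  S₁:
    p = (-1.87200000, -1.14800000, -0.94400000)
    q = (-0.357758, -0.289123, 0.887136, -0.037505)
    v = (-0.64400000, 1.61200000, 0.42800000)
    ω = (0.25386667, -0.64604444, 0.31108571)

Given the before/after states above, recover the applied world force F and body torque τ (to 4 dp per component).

F = (1.6000, -1.8000, -1.7000)
τ = (0.0500, -0.1100, -0.1700)

Δv = v₁−v₀ = (0.25600000, -0.28800000, -0.27200000)
applied force F = (1.6000, -1.8000, -1.7000)
ω₁ − ω₀ = (0.05386667, -0.04604444, -0.08891429)
precession coupling = (0.0096, -0.0064, -0.0144)
applied torque τ = (0.0500, -0.1100, -0.1700)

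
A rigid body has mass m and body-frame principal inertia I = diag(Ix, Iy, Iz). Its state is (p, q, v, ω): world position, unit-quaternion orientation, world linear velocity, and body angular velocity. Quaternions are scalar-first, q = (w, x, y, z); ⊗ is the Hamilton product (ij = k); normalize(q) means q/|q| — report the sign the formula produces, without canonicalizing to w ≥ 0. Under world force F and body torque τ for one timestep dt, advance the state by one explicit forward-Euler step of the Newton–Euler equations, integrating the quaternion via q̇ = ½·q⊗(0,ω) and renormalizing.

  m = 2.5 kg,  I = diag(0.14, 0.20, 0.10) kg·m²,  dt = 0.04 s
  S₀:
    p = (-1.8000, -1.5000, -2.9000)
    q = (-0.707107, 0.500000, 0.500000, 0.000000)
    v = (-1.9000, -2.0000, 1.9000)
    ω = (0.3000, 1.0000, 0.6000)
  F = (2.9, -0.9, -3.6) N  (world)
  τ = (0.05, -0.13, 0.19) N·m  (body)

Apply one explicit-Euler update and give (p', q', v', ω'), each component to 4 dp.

p' = (-1.8760, -1.5800, -2.8240)
q' = (-0.7199, 0.5016, 0.4797, -0.0015)
v' = (-1.8536, -2.0144, 1.8424)
ω' = (0.3314, 0.9726, 0.6688)

a = (1.1600, -0.3600, -1.4400)
p' = p + v·dt = (-1.8760, -1.5800, -2.8240)
v' = v + a·dt = (-1.8536, -2.0144, 1.8424)
α = I⁻¹(τ − ω×Iω) = (0.7857, -0.6860, 1.7200)
ω' = ω + α·dt = (0.3314, 0.9726, 0.6688)
2q̇ = q⊗(0,ω) = (-0.6500000, 0.0878679, -1.0071070, -0.0742642)
q' = normalize(q + ½dt·q⊗(0,ω)) = (-0.7199, 0.5016, 0.4797, -0.0015)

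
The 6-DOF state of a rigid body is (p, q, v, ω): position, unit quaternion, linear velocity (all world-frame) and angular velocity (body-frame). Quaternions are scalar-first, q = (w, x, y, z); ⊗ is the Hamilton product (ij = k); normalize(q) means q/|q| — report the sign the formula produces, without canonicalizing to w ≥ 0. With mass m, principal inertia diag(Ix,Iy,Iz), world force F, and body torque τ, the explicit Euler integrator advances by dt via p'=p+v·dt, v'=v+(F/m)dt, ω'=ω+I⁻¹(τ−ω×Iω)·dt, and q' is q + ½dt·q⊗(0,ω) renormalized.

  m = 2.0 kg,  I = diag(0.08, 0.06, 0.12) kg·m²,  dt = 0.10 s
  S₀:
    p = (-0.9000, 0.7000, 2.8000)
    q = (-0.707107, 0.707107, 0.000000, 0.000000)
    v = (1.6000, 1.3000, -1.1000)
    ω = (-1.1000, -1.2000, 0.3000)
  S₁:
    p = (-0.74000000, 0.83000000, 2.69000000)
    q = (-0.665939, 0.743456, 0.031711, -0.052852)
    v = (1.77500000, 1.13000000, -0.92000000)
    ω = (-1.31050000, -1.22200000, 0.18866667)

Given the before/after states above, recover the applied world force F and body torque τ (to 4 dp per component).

F = (3.5000, -3.4000, 3.6000)
τ = (-0.1900, 0.0000, -0.1600)

Δω = ω₁−ω₀ = (-0.21050000, -0.02200000, -0.11133333)
τ = I·(Δω/dt) + ω₀×(Iω₀) = (-0.1900, 0.0000, -0.1600)
Δv = v₁−v₀ = (0.17500000, -0.17000000, 0.18000000)
applied force F = (3.5000, -3.4000, 3.6000)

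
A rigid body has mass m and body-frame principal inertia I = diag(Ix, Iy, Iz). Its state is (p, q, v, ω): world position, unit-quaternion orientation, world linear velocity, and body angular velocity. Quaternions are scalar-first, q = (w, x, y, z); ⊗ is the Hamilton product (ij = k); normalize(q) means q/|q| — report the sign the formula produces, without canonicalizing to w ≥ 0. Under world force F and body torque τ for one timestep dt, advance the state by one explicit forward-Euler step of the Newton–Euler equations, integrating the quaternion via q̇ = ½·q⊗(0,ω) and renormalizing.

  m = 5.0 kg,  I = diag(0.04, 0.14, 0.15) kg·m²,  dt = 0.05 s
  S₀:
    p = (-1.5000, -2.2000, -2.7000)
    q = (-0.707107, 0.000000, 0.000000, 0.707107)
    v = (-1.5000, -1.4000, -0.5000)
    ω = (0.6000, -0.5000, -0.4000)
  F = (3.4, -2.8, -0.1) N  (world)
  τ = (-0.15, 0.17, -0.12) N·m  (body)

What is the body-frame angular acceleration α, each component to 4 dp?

gyro term ω×Iω = (0.0020, 0.0264, -0.0300)
angular accel α = (-3.8000, 1.0257, -0.6000)

α = (-3.8000, 1.0257, -0.6000)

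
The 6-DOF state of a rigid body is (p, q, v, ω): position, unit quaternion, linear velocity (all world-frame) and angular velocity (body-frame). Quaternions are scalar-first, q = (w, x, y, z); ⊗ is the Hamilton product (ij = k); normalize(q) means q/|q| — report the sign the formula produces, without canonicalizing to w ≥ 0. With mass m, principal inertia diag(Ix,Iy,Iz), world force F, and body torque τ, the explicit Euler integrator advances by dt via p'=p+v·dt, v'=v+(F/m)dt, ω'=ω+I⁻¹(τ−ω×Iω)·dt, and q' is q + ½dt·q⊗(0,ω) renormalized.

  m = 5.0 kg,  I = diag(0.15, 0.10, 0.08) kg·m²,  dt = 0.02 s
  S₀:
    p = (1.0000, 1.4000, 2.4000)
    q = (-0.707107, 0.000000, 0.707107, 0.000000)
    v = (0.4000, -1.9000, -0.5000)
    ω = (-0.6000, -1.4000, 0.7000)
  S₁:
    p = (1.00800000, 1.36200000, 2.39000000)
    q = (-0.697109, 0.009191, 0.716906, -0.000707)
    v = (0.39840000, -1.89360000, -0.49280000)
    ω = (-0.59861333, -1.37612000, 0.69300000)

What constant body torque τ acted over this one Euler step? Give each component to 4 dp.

ω₁ − ω₀ = (0.00138667, 0.02388000, -0.00700000)
applied torque τ = (0.0300, 0.0900, -0.0700)

τ = (0.0300, 0.0900, -0.0700)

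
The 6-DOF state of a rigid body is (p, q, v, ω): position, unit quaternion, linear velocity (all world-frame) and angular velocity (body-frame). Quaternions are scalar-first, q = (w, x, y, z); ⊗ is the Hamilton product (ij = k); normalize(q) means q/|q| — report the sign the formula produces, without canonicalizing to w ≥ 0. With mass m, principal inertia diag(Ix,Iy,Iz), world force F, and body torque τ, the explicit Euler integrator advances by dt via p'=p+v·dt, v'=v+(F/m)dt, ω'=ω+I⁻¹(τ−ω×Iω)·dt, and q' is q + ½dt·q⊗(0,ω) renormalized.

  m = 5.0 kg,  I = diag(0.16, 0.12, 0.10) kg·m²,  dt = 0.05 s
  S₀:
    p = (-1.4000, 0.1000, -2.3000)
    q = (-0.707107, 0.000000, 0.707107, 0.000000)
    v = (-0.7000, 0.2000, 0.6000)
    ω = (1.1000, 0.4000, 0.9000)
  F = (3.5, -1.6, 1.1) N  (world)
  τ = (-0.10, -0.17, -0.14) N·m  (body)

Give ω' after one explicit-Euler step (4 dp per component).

ω' = (1.0710, 0.3044, 0.8388)

angular accel α = (-0.5800, -1.9117, -1.2240)
ω' = ω + α·dt = (1.0710, 0.3044, 0.8388)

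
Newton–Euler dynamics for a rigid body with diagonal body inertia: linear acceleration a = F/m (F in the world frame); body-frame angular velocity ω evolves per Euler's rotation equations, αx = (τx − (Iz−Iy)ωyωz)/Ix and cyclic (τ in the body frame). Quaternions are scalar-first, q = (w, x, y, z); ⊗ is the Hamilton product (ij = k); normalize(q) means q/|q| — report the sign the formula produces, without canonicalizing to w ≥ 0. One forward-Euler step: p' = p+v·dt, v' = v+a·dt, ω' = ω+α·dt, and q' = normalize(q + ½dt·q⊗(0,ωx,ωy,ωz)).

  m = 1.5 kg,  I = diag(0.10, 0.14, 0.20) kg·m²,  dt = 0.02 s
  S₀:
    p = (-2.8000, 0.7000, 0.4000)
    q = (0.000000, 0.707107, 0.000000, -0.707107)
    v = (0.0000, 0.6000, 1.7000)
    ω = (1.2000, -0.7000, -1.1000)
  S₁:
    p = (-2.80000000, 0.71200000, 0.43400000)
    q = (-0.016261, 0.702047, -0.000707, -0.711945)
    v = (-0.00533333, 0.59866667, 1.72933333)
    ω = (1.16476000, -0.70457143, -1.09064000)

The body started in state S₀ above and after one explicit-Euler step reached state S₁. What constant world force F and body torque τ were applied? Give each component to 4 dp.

F = (-0.4000, -0.1000, 2.2000)
τ = (-0.1300, 0.1000, 0.0600)

ω₁ − ω₀ = (-0.03524000, -0.00457143, 0.00936000)
applied torque τ = (-0.1300, 0.1000, 0.0600)
Δv = v₁−v₀ = (-0.00533333, -0.00133333, 0.02933333)
m·(v₁−v₀)/dt = (-0.4000, -0.1000, 2.2000)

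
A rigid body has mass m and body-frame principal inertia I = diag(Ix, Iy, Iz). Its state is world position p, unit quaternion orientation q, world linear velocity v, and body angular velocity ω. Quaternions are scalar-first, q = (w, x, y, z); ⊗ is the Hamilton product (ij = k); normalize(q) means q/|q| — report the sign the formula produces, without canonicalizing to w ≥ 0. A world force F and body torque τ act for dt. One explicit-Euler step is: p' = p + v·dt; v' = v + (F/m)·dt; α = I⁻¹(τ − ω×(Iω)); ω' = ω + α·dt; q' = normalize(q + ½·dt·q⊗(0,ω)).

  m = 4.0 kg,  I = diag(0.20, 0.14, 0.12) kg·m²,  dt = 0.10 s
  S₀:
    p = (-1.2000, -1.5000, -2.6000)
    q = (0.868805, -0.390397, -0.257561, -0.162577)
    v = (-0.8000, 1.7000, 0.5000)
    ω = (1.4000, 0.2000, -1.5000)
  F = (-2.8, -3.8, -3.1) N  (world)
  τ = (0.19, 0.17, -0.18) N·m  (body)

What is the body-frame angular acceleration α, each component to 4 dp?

α = (0.9200, 2.4143, -1.3600)

precession coupling ω×(Iω) = (0.0060, -0.1680, -0.0168)
α = I⁻¹(τ − ω×Iω) = (0.9200, 2.4143, -1.3600)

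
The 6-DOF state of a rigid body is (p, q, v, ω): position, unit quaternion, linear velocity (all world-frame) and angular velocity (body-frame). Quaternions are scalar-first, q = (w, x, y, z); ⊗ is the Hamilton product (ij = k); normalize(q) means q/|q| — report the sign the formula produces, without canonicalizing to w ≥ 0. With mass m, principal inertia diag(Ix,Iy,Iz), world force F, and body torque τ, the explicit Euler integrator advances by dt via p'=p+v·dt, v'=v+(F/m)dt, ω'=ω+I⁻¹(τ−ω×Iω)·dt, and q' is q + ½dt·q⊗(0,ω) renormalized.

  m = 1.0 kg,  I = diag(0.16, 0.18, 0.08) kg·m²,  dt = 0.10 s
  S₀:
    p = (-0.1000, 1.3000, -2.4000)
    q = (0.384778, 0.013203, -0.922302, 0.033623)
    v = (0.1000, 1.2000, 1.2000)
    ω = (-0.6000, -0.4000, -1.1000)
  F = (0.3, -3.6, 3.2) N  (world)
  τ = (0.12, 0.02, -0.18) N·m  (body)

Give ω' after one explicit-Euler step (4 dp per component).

ω' = (-0.4975, -0.4182, -1.3310)

ω×(Iω) gyroscopic = (-0.0440, 0.0528, 0.0048)
(τ − ω×Iω)/I = (1.0250, -0.1822, -2.3100)
ω' = ω + α·dt = (-0.4975, -0.4182, -1.3310)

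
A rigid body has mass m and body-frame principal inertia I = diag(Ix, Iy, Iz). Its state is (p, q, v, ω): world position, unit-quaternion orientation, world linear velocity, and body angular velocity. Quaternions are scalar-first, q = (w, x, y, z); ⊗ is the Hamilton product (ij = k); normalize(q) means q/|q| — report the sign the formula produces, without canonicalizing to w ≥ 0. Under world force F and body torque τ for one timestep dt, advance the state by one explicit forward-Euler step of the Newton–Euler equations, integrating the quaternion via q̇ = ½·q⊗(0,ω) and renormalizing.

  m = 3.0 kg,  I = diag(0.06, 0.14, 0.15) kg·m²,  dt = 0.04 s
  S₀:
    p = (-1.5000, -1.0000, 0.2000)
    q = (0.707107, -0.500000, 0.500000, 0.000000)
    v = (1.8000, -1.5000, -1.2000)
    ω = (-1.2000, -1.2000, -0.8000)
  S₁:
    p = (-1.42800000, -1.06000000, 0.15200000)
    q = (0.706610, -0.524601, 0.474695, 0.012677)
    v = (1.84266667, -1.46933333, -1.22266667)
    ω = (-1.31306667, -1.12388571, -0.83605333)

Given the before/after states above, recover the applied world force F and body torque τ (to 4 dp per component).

velocity change Δv = (0.04266667, 0.03066667, -0.02266667)
applied force F = (3.2000, 2.3000, -1.7000)
rate change Δω = (-0.11306667, 0.07611429, -0.03605333)
precession coupling = (0.0096, -0.0864, 0.1152)
τ = I·(Δω/dt) + ω₀×(Iω₀) = (-0.1600, 0.1800, -0.0200)

F = (3.2000, 2.3000, -1.7000)
τ = (-0.1600, 0.1800, -0.0200)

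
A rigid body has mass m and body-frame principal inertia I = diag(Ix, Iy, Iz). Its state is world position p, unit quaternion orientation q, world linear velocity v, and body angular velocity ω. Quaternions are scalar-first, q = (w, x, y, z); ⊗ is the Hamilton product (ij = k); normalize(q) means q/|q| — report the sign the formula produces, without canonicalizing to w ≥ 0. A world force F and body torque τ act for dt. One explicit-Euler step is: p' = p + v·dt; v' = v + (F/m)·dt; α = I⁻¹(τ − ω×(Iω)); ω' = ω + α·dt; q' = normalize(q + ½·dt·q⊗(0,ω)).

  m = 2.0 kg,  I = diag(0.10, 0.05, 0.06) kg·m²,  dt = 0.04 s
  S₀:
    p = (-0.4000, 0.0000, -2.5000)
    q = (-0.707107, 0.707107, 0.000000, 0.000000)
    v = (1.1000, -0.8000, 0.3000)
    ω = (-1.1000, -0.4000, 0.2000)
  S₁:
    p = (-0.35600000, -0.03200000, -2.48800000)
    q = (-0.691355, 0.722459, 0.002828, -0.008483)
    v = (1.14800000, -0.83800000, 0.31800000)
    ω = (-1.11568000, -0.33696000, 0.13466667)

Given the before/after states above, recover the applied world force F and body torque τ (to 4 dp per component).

F = (2.4000, -1.9000, 0.9000)
τ = (-0.0400, 0.0700, -0.1200)

ω₁ − ω₀ = (-0.01568000, 0.06304000, -0.06533333)
τ = I·(Δω/dt) + ω₀×(Iω₀) = (-0.0400, 0.0700, -0.1200)
velocity change Δv = (0.04800000, -0.03800000, 0.01800000)
m·(v₁−v₀)/dt = (2.4000, -1.9000, 0.9000)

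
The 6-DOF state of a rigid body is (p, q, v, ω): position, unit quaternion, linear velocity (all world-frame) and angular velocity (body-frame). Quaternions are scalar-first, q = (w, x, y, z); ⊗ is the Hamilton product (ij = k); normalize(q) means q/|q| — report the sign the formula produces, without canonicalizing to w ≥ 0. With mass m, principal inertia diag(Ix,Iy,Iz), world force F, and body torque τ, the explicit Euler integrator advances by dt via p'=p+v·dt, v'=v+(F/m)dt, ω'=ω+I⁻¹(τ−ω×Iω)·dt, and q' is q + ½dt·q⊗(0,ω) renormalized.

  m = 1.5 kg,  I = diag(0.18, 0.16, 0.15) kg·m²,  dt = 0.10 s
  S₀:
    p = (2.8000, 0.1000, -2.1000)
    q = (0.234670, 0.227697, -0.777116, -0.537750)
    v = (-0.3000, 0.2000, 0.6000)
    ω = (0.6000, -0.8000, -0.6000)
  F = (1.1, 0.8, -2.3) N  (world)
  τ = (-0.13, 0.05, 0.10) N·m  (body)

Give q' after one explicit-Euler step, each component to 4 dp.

q' = (0.1803, 0.2361, -0.7945, -0.5297)

Hamilton product q⊗(0,ω) = (-1.0809610, 0.1768716, -0.3737678, 0.1433100)
q' = normalize(q + ½dt·q⊗(0,ω)) = (0.1803, 0.2361, -0.7945, -0.5297)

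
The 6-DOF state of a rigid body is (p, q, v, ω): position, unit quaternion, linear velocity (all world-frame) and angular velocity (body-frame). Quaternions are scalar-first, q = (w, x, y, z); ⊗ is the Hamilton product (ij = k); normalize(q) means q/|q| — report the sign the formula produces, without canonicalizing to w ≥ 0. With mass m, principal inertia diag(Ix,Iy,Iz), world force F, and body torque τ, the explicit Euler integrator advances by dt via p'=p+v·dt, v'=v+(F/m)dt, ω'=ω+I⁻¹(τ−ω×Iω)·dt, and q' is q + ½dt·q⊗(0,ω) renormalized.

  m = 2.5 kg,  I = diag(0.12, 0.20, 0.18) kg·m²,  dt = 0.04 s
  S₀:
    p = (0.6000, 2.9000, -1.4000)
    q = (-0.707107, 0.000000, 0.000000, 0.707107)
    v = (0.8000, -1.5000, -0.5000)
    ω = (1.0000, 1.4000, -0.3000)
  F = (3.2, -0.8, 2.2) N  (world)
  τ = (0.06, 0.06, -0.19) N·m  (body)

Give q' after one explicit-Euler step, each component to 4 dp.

q' = (-0.7024, -0.0339, -0.0057, 0.7109)

2q̇ = q⊗(0,ω) = (0.2121321, -1.6970568, -0.2828428, 0.2121321)
q + ½dt·q⊗(0,ω), renormalized = (-0.7024, -0.0339, -0.0057, 0.7109)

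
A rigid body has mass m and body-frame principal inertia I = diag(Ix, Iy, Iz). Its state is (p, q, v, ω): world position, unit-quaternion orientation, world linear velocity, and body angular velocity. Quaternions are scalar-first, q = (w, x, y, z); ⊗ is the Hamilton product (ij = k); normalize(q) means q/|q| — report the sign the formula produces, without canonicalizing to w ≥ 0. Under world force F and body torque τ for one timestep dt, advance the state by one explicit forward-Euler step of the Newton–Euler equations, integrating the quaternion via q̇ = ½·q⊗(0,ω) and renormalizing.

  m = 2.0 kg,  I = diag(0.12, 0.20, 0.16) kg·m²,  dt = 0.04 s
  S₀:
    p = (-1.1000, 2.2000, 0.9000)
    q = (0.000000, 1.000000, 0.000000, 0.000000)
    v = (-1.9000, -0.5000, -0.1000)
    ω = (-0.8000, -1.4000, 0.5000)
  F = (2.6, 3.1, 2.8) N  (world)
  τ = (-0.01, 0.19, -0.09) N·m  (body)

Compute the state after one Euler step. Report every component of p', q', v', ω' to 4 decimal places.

p' = (-1.1760, 2.1800, 0.8960)
q' = (0.0160, 0.9994, -0.0100, -0.0280)
v' = (-1.8480, -0.4380, -0.0440)
ω' = (-0.8127, -1.3652, 0.4551)

a = (1.3000, 1.5500, 1.4000)
p + v·dt = (-1.1760, 2.1800, 0.8960)
new velocity v' = (-1.8480, -0.4380, -0.0440)
angular accel α = (-0.3167, 0.8700, -1.1225)
ω + α·dt = (-0.8127, -1.3652, 0.4551)
2q̇ = q⊗(0,ω) = (0.8000000, 0.0000000, -0.5000000, -1.4000000)
updated quaternion q' = (0.0160, 0.9994, -0.0100, -0.0280)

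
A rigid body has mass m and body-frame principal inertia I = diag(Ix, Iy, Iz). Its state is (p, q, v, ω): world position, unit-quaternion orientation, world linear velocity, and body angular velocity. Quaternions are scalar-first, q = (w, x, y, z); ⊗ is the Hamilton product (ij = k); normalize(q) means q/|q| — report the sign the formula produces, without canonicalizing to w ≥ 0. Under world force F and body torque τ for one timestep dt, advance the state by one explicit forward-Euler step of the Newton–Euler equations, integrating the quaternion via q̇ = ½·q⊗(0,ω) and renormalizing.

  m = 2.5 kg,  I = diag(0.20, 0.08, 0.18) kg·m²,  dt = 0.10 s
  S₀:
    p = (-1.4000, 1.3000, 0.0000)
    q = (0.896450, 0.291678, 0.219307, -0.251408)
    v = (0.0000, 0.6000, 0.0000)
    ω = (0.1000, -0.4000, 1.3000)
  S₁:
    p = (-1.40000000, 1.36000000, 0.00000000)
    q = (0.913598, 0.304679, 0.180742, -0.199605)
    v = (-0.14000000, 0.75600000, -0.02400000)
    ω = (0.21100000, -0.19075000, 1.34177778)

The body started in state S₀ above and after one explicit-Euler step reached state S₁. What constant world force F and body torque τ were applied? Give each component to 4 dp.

velocity change Δv = (-0.14000000, 0.15600000, -0.02400000)
m·(v₁−v₀)/dt = (-3.5000, 3.9000, -0.6000)
rate change Δω = (0.11100000, 0.20925000, 0.04177778)
precession coupling = (-0.0520, 0.0026, 0.0048)
applied torque τ = (0.1700, 0.1700, 0.0800)

F = (-3.5000, 3.9000, -0.6000)
τ = (0.1700, 0.1700, 0.0800)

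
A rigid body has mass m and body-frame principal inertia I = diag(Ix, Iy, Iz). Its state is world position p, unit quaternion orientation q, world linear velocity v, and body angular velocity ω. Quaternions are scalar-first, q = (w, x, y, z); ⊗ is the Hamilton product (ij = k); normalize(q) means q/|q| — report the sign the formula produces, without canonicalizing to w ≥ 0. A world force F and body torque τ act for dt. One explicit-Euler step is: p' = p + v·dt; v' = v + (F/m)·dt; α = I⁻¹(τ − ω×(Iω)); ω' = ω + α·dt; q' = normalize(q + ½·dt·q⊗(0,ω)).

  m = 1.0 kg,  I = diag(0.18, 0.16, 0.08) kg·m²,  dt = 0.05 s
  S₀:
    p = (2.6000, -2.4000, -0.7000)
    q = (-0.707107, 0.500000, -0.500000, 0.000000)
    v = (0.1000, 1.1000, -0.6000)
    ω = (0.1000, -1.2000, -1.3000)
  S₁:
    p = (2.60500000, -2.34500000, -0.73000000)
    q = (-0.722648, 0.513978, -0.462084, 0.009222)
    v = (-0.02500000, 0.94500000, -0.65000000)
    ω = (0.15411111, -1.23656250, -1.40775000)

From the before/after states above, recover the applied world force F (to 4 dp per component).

velocity change Δv = (-0.12500000, -0.15500000, -0.05000000)
F = m·Δv/dt = (-2.5000, -3.1000, -1.0000)

F = (-2.5000, -3.1000, -1.0000)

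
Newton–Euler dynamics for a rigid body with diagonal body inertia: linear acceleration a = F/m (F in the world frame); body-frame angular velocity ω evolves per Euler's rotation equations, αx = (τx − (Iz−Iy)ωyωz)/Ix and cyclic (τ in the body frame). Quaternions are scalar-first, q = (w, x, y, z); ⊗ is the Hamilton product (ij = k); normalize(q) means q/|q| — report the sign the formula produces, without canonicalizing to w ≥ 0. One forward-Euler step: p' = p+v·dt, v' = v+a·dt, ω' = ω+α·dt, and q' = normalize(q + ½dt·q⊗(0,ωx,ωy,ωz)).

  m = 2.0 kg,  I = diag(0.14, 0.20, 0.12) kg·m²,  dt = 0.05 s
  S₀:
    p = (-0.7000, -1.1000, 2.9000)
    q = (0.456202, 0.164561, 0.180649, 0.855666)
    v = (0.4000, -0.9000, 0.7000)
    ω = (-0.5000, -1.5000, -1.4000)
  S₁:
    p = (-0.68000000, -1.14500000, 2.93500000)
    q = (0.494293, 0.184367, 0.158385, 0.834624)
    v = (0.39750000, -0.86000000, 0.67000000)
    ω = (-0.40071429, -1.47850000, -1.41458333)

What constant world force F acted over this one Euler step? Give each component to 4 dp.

F = (-0.1000, 1.6000, -1.2000)

Δv = v₁−v₀ = (-0.00250000, 0.04000000, -0.03000000)
applied force F = (-0.1000, 1.6000, -1.2000)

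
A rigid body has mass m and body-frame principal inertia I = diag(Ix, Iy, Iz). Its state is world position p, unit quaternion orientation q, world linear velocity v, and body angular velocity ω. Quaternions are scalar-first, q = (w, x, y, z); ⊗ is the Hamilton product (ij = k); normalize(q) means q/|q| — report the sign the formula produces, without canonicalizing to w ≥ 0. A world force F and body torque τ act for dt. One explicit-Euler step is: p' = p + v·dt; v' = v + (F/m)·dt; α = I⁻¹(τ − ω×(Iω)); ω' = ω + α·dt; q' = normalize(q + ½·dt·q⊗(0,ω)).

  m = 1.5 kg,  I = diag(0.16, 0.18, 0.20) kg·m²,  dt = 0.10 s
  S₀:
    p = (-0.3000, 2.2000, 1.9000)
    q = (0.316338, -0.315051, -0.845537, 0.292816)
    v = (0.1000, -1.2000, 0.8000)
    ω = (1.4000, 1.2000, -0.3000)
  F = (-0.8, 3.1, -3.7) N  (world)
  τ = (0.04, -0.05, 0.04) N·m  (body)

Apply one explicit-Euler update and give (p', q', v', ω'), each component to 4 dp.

linear accel F/m = (-0.5333, 2.0667, -2.4667)
p' = p + v·dt = (-0.2900, 2.0800, 1.9800)
v + (F/m)dt = (0.0467, -0.9933, 0.5533)
gyro term ω×Iω = (-0.0072, 0.0168, 0.0336)
α = I⁻¹(τ − ω×Iω) = (0.2950, -0.3711, 0.0320)
ω' = ω + α·dt = (1.4295, 1.1629, -0.2968)
q⊗(0,ω) = (1.5435606, 0.3451551, 0.6950327, 0.7107892)
updated quaternion q' = (0.3918, -0.2965, -0.8073, 0.3269)

p' = (-0.2900, 2.0800, 1.9800)
q' = (0.3918, -0.2965, -0.8073, 0.3269)
v' = (0.0467, -0.9933, 0.5533)
ω' = (1.4295, 1.1629, -0.2968)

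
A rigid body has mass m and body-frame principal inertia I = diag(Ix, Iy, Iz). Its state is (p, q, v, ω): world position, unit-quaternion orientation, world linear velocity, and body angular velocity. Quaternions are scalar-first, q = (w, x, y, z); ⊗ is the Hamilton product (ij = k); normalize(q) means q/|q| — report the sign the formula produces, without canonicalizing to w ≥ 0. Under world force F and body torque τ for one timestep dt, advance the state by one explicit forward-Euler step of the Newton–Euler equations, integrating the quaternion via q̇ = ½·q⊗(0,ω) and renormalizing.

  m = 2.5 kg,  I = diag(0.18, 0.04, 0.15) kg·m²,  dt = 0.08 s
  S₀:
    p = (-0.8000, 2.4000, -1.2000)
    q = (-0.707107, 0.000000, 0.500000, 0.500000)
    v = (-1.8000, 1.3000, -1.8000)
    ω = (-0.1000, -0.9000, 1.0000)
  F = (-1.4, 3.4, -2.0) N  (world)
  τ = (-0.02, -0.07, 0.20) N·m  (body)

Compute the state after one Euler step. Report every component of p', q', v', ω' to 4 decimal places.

p' = (-0.9440, 2.5040, -1.3440)
q' = (-0.7081, 0.0408, 0.5227, 0.4730)
v' = (-1.8448, 1.4088, -1.8640)
ω' = (-0.0649, -1.0340, 1.1134)

gyro term ω×Iω = (-0.0990, -0.0030, -0.0126)
α = I⁻¹(τ − ω×Iω) = (0.4389, -1.6750, 1.4173)
ω + α·dt = (-0.0649, -1.0340, 1.1134)
2q̇ = q⊗(0,ω) = (-0.0500000, 1.0207107, 0.5863963, -0.6571070)
q' = normalize(q + ½dt·q⊗(0,ω)) = (-0.7081, 0.0408, 0.5227, 0.4730)
linear accel F/m = (-0.5600, 1.3600, -0.8000)
p' = p + v·dt = (-0.9440, 2.5040, -1.3440)
v + (F/m)dt = (-1.8448, 1.4088, -1.8640)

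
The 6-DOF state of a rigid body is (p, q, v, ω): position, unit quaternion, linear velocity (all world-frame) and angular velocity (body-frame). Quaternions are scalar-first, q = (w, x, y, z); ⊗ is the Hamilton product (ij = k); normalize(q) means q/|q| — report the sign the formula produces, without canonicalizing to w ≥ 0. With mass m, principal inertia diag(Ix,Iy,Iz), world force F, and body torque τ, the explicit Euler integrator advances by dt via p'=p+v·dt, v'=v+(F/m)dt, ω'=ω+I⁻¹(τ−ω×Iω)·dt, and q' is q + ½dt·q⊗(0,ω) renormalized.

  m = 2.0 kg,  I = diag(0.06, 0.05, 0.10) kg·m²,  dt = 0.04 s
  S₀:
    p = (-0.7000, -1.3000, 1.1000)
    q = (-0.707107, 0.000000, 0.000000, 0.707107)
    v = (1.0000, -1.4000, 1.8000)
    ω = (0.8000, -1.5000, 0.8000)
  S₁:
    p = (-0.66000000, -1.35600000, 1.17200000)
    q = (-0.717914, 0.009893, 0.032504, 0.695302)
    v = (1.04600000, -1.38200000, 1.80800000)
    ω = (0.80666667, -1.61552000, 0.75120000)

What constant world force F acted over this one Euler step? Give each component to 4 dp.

F = (2.3000, 0.9000, 0.4000)

velocity change Δv = (0.04600000, 0.01800000, 0.00800000)
m·(v₁−v₀)/dt = (2.3000, 0.9000, 0.4000)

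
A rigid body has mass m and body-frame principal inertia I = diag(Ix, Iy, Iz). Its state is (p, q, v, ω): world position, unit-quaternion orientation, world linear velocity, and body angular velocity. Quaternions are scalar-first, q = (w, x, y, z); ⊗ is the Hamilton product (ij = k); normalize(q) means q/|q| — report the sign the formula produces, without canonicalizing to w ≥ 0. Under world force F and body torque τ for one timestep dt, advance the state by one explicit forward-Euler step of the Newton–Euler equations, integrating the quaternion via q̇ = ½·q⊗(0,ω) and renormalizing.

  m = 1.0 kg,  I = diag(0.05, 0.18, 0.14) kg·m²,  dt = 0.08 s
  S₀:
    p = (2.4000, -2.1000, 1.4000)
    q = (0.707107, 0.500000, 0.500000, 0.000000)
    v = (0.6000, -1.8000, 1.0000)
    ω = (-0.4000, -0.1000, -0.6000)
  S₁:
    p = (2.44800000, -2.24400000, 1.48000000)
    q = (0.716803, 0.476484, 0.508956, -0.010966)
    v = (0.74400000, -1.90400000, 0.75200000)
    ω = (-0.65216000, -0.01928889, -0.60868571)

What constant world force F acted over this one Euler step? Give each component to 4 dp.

v₁ − v₀ = (0.14400000, -0.10400000, -0.24800000)
F = m·Δv/dt = (1.8000, -1.3000, -3.1000)

F = (1.8000, -1.3000, -3.1000)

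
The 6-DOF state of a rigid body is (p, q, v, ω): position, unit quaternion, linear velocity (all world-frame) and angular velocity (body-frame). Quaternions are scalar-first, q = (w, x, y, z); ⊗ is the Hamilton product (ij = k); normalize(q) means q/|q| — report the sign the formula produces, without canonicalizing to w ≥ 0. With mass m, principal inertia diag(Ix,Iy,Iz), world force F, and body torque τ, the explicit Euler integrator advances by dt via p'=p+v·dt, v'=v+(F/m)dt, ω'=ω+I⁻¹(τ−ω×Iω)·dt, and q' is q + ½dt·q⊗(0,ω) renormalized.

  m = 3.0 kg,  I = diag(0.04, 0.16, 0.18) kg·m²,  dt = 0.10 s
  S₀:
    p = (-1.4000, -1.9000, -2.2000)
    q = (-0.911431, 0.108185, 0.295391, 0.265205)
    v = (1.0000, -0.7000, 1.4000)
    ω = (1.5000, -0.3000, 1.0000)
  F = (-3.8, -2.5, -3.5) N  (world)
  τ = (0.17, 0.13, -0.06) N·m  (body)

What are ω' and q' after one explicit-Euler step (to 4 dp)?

gyro term ω×Iω = (-0.0060, -0.2100, -0.0540)
(τ − ω×Iω)/I = (4.4000, 2.1250, -0.0333)
new body rate ω' = (1.9400, -0.0875, 0.9967)
2q̇ = q⊗(0,ω) = (-0.3388652, -0.9921940, 0.5630518, -1.3869730)
q' = normalize(q + ½dt·q⊗(0,ω)) = (-0.9245, 0.0583, 0.3222, 0.1950)

ω' = (1.9400, -0.0875, 0.9967)
q' = (-0.9245, 0.0583, 0.3222, 0.1950)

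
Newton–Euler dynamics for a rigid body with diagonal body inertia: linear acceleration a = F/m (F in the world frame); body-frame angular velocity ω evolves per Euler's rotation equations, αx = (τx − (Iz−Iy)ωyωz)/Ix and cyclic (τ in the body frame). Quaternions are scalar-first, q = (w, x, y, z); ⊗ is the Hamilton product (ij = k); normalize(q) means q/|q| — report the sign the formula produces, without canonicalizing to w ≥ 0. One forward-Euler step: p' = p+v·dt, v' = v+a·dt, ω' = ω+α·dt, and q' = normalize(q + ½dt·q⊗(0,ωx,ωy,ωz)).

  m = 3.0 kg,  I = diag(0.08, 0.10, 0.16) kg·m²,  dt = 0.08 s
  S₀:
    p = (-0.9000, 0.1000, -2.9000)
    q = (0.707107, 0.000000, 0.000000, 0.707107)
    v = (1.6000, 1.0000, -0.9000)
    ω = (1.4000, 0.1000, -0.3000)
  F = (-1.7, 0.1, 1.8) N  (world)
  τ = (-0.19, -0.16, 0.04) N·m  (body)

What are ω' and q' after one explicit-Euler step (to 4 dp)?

(τ − ω×Iω)/I = (-2.3525, -1.9360, 0.2325)
ω + α·dt = (1.2118, -0.0549, -0.2814)
Hamilton product q⊗(0,ω) = (0.2121321, 0.9192391, 1.0606605, -0.2121321)
updated quaternion q' = (0.7144, 0.0367, 0.0424, 0.6975)

ω' = (1.2118, -0.0549, -0.2814)
q' = (0.7144, 0.0367, 0.0424, 0.6975)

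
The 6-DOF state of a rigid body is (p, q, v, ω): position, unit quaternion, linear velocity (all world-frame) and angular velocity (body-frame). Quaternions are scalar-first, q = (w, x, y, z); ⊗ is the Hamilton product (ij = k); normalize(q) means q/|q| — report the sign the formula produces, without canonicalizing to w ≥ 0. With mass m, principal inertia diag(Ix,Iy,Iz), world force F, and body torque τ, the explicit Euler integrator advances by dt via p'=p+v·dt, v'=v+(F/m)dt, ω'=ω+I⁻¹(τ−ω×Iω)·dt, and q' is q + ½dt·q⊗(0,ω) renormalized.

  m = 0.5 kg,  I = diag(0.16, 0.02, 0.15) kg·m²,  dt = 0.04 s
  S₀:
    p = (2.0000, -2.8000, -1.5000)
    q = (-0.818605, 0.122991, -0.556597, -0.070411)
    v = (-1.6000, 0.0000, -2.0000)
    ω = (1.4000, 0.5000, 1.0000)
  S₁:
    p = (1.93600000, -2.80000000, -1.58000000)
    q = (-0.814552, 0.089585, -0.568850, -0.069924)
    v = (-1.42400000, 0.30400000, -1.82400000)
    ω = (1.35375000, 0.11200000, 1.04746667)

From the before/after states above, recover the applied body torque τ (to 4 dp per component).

τ = (-0.1200, -0.1800, 0.0800)

Δω = ω₁−ω₀ = (-0.04625000, -0.38800000, 0.04746667)
applied torque τ = (-0.1200, -0.1800, 0.0800)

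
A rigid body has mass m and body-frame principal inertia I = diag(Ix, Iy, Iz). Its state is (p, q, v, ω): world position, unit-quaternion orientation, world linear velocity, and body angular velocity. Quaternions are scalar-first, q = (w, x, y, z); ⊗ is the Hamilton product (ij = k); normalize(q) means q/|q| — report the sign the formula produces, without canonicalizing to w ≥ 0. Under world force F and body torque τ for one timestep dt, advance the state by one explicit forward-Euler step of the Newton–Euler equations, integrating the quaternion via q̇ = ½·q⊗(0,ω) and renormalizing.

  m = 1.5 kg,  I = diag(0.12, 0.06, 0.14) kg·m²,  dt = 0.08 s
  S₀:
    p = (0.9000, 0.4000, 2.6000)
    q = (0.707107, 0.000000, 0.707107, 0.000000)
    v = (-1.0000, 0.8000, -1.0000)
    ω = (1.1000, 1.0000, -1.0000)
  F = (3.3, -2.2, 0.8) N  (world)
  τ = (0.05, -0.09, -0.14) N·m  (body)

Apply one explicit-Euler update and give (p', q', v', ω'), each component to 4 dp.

p' = (0.8200, 0.4640, 2.5200)
q' = (0.6771, 0.0028, 0.7335, -0.0592)
v' = (-0.8240, 0.6827, -0.9573)
ω' = (1.1867, 0.8507, -1.0423)

gyro term ω×Iω = (-0.0800, 0.0220, -0.0660)
angular accel α = (1.0833, -1.8667, -0.5286)
ω + α·dt = (1.1867, 0.8507, -1.0423)
Hamilton product q⊗(0,ω) = (-0.7071070, 0.0707107, 0.7071070, -1.4849247)
q + ½dt·q⊗(0,ω), renormalized = (0.6771, 0.0028, 0.7335, -0.0592)
linear accel F/m = (2.2000, -1.4667, 0.5333)
new position p' = (0.8200, 0.4640, 2.5200)
v' = v + a·dt = (-0.8240, 0.6827, -0.9573)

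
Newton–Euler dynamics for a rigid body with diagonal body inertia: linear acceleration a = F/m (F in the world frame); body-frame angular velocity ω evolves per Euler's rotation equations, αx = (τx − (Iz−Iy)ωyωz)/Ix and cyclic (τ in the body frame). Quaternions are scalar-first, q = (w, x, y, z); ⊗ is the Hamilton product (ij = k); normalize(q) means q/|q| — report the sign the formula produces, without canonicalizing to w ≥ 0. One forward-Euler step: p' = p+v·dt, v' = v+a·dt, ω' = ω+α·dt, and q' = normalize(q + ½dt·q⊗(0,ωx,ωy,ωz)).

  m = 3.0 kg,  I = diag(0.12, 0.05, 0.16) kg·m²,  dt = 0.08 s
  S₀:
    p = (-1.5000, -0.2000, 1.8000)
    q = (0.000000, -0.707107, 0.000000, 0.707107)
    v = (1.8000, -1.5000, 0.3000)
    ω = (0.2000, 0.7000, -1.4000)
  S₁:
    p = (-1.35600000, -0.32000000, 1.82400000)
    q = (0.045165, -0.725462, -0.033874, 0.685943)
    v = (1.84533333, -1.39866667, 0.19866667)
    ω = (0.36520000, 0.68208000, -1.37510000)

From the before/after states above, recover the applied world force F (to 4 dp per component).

F = (1.7000, 3.8000, -3.8000)

velocity change Δv = (0.04533333, 0.10133333, -0.10133333)
F = m·Δv/dt = (1.7000, 3.8000, -3.8000)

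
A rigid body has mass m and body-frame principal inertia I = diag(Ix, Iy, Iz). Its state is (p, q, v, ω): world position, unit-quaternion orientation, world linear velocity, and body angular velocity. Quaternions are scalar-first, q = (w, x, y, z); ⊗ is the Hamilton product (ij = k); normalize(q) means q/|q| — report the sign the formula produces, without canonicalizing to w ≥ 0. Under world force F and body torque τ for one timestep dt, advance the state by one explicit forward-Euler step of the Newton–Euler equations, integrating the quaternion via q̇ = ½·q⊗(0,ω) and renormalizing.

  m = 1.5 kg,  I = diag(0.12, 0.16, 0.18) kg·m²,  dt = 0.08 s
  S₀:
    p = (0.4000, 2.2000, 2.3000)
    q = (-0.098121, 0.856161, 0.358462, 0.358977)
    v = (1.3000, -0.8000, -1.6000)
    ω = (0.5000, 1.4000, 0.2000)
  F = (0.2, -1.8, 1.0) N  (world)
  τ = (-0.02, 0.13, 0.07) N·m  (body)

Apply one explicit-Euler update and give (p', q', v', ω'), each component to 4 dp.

p' = (0.5040, 2.1360, 2.1720)
q' = (-0.1379, 0.8355, 0.3527, 0.3983)
v' = (1.3107, -0.8960, -1.5467)
ω' = (0.4829, 1.4680, 0.2187)

a = F/m = (0.1333, -1.2000, 0.6667)
new position p' = (0.5040, 2.1360, 2.1720)
new velocity v' = (1.3107, -0.8960, -1.5467)
precession coupling ω×(Iω) = (0.0056, -0.0060, 0.0280)
angular accel α = (-0.2133, 0.8500, 0.2333)
new body rate ω' = (0.4829, 1.4680, 0.2187)
Hamilton product q⊗(0,ω) = (-1.0017227, -0.4799359, -0.1291131, 0.9997702)
q + ½dt·q⊗(0,ω), renormalized = (-0.1379, 0.8355, 0.3527, 0.3983)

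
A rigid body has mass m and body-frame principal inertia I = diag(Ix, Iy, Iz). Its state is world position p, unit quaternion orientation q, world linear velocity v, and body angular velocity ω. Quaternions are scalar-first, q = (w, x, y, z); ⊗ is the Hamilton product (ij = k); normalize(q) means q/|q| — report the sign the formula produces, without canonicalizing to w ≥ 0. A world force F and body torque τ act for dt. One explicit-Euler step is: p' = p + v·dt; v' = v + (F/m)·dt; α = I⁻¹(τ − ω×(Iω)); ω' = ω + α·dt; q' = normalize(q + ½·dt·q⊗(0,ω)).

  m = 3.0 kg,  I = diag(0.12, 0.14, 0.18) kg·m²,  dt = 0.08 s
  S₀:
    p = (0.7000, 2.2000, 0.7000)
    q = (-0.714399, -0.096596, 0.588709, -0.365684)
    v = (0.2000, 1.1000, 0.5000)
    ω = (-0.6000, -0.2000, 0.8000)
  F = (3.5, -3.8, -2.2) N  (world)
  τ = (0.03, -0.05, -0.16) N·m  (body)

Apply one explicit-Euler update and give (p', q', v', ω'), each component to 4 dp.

p' = (0.7160, 2.2880, 0.7400)
q' = (-0.6997, -0.0635, 0.6058, -0.3733)
v' = (0.2933, 0.9987, 0.4413)
ω' = (-0.5757, -0.2450, 0.7278)

linear accel F/m = (1.1667, -1.2667, -0.7333)
p + v·dt = (0.7160, 2.2880, 0.7400)
v' = v + a·dt = (0.2933, 0.9987, 0.4413)
gyro term ω×Iω = (-0.0064, 0.0288, 0.0024)
(τ − ω×Iω)/I = (0.3033, -0.5629, -0.9022)
new body rate ω' = (-0.5757, -0.2450, 0.7278)
Hamilton product q⊗(0,ω) = (0.3523314, 0.8264698, 0.4395670, -0.1989746)
q' = normalize(q + ½dt·q⊗(0,ω)) = (-0.6997, -0.0635, 0.6058, -0.3733)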